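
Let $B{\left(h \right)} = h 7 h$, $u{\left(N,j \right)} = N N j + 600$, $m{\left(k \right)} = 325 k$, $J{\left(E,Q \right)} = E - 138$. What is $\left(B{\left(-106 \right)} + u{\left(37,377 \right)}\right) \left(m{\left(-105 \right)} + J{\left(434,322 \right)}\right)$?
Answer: $-20140602585$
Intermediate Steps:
$J{\left(E,Q \right)} = -138 + E$
$u{\left(N,j \right)} = 600 + j N^{2}$ ($u{\left(N,j \right)} = N^{2} j + 600 = j N^{2} + 600 = 600 + j N^{2}$)
$B{\left(h \right)} = 7 h^{2}$ ($B{\left(h \right)} = 7 h h = 7 h^{2}$)
$\left(B{\left(-106 \right)} + u{\left(37,377 \right)}\right) \left(m{\left(-105 \right)} + J{\left(434,322 \right)}\right) = \left(7 \left(-106\right)^{2} + \left(600 + 377 \cdot 37^{2}\right)\right) \left(325 \left(-105\right) + \left(-138 + 434\right)\right) = \left(7 \cdot 11236 + \left(600 + 377 \cdot 1369\right)\right) \left(-34125 + 296\right) = \left(78652 + \left(600 + 516113\right)\right) \left(-33829\right) = \left(78652 + 516713\right) \left(-33829\right) = 595365 \left(-33829\right) = -20140602585$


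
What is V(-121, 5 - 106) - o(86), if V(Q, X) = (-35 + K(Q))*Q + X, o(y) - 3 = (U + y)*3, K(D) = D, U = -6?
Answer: 18532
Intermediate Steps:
o(y) = -15 + 3*y (o(y) = 3 + (-6 + y)*3 = 3 + (-18 + 3*y) = -15 + 3*y)
V(Q, X) = X + Q*(-35 + Q) (V(Q, X) = (-35 + Q)*Q + X = Q*(-35 + Q) + X = X + Q*(-35 + Q))
V(-121, 5 - 106) - o(86) = ((5 - 106) + (-121)² - 35*(-121)) - (-15 + 3*86) = (-101 + 14641 + 4235) - (-15 + 258) = 18775 - 1*243 = 18775 - 243 = 18532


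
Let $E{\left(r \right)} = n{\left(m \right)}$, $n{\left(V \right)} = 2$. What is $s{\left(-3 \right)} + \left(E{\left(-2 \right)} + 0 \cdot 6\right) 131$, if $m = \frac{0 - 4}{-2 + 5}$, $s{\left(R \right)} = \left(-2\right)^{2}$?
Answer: $266$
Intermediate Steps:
$s{\left(R \right)} = 4$
$m = - \frac{4}{3} \approx -1.3333$
$E{\left(r \right)} = 2$
$s{\left(-3 \right)} + \left(E{\left(-2 \right)} + 0 \cdot 6\right) 131 = 4 + \left(2 + 0 \cdot 6\right) 131 = 4 + \left(2 + 0\right) 131 = 4 + 2 \cdot 131 = 4 + 262 = 266$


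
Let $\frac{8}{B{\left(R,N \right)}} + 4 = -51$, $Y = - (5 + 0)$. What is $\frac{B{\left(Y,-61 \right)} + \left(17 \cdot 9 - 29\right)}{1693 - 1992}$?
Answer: $- \frac{524}{1265} \approx -0.41423$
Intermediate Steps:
$Y = -5$ ($Y = \left(-1\right) 5 = -5$)
$B{\left(R,N \right)} = - \frac{8}{55}$ ($B{\left(R,N \right)} = \frac{8}{-4 - 51} = \frac{8}{-55} = 8 \left(- \frac{1}{55}\right) = - \frac{8}{55}$)
$\frac{B{\left(Y,-61 \right)} + \left(17 \cdot 9 - 29\right)}{1693 - 1992} = \frac{- \frac{8}{55} + \left(17 \cdot 9 - 29\right)}{1693 - 1992} = \frac{- \frac{8}{55} + \left(153 - 29\right)}{-299} = \left(- \frac{8}{55} + 124\right) \left(- \frac{1}{299}\right) = \frac{6812}{55} \left(- \frac{1}{299}\right) = - \frac{524}{1265}$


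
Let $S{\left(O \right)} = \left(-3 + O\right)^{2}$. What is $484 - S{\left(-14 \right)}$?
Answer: $195$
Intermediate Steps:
$484 - S{\left(-14 \right)} = 484 - \left(-3 - 14\right)^{2} = 484 - \left(-17\right)^{2} = 484 - 289 = 195$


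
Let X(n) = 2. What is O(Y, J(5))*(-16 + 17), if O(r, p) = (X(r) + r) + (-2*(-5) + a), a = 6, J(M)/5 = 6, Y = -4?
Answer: 14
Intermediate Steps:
J(M) = 30 (J(M) = 5*6 = 30)
O(r, p) = 18 + r (O(r, p) = (2 + r) + (-2*(-5) + 6) = (2 + r) + (10 + 6) = (2 + r) + 16 = 18 + r)
O(Y, J(5))*(-16 + 17) = (18 - 4)*(-16 + 17) = 14*1 = 14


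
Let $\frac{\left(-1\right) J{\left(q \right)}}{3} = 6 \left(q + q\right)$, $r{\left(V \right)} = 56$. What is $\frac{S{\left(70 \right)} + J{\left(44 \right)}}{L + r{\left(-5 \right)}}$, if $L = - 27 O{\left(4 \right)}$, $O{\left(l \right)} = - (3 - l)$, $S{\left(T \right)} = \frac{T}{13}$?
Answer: $- \frac{20522}{377} \approx -54.435$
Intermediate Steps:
$S{\left(T \right)} = \frac{T}{13}$ ($S{\left(T \right)} = T \frac{1}{13} = \frac{T}{13}$)
$O{\left(l \right)} = -3 + l$
$J{\left(q \right)} = - 36 q$ ($J{\left(q \right)} = - 3 \cdot 6 \left(q + q\right) = - 3 \cdot 6 \cdot 2 q = - 3 \cdot 12 q = - 36 q$)
$L = -27$ ($L = - 27 \left(-3 + 4\right) = \left(-27\right) 1 = -27$)
$\frac{S{\left(70 \right)} + J{\left(44 \right)}}{L + r{\left(-5 \right)}} = \frac{\frac{1}{13} \cdot 70 - 1584}{-27 + 56} = \frac{\frac{70}{13} - 1584}{29} = \left(- \frac{20522}{13}\right) \frac{1}{29} = - \frac{20522}{377}$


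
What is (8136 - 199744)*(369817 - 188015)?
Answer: -34834717616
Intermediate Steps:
(8136 - 199744)*(369817 - 188015) = -191608*181802 = -34834717616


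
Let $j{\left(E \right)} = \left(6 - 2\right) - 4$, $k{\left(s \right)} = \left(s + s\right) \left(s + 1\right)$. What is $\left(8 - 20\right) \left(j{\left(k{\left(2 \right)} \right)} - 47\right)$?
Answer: $564$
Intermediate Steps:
$k{\left(s \right)} = 2 s \left(1 + s\right)$
$j{\left(E \right)} = 0$ ($j{\left(E \right)} = 4 - 4 = 0$)
$\left(8 - 20\right) \left(j{\left(k{\left(2 \right)} \right)} - 47\right) = \left(8 - 20\right) \left(0 - 47\right) = \left(8 - 20\right) \left(-47\right) = \left(-12\right) \left(-47\right) = 564$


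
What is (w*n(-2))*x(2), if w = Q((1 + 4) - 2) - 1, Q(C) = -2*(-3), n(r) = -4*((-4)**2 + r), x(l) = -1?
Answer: 280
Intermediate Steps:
n(r) = -64 - 4*r (n(r) = -4*(16 + r) = -64 - 4*r)
Q(C) = 6
w = 5 (w = 6 - 1 = 5)
(w*n(-2))*x(2) = (5*(-64 - 4*(-2)))*(-1) = (5*(-64 + 8))*(-1) = (5*(-56))*(-1) = -280*(-1) = 280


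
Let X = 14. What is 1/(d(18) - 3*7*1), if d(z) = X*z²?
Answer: 1/4515 ≈ 0.00022148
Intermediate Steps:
d(z) = 14*z²
1/(d(18) - 3*7*1) = 1/(14*18² - 3*7*1) = 1/(14*324 - 21*1) = 1/(4536 - 21) = 1/4515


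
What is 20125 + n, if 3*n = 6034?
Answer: 66409/3 ≈ 22136.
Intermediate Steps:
n = 6034/3 (n = (⅓)*6034 = 6034/3 ≈ 2011.3)
20125 + n = 20125 + 6034/3 = 66409/3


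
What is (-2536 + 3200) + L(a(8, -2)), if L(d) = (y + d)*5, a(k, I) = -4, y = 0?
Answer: 644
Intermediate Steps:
L(d) = 5*d (L(d) = (0 + d)*5 = d*5 = 5*d)
(-2536 + 3200) + L(a(8, -2)) = (-2536 + 3200) + 5*(-4) = 664 - 20 = 644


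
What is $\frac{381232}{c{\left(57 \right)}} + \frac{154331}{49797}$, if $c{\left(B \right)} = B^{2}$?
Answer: $\frac{721690049}{5992239} \approx 120.44$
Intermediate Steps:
$\frac{381232}{c{\left(57 \right)}} + \frac{154331}{49797} = \frac{381232}{57^{2}} + \frac{154331}{49797} = \frac{381232}{3249} + 154331 \cdot \frac{1}{49797} = 381232 \cdot \frac{1}{3249} + \frac{154331}{49797} = \frac{381232}{3249} + \frac{154331}{49797} = \frac{721690049}{5992239}$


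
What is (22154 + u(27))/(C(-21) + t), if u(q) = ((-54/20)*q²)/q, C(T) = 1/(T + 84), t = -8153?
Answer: -13911093/5136380 ≈ -2.7083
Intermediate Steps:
C(T) = 1/(84 + T)
u(q) = -27*q/10 (u(q) = ((-54*1/20)*q²)/q = (-27*q²/10)/q = -27*q/10)
(22154 + u(27))/(C(-21) + t) = (22154 - 27/10*27)/(1/(84 - 21) - 8153) = (22154 - 729/10)/(1/63 - 8153) = 220811/(10*(1/63 - 8153)) = 220811/(10*(-513638/63)) = (220811/10)*(-63/513638) = -13911093/5136380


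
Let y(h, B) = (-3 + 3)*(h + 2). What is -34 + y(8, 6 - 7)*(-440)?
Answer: -34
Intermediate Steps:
y(h, B) = 0 (y(h, B) = 0*(2 + h) = 0)
-34 + y(8, 6 - 7)*(-440) = -34 + 0*(-440) = -34 + 0 = -34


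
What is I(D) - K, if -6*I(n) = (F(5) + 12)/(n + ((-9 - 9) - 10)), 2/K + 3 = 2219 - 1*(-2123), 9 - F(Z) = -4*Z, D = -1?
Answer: 177551/754986 ≈ 0.23517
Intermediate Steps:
F(Z) = 9 + 4*Z (F(Z) = 9 - (-4)*Z = 9 + 4*Z)
K = 2/4339 (K = 2/(-3 + (2219 - 1*(-2123))) = 2/(-3 + (2219 + 2123)) = 2/(-3 + 4342) = 2/4339 ≈ 0.00046094)
I(n) = -41/(6*(-28 + n)) (I(n) = -((9 + 4*5) + 12)/(6*(n + ((-9 - 9) - 10))) = -((9 + 20) + 12)/(6*(n + (-18 - 10))) = -(29 + 12)/(6*(n - 28)) = -41/(6*(-28 + n)))
I(D) - K = -41/(-168 + 6*(-1)) - 1*2/4339 = -41/(-168 - 6) - 2/4339 = -41/(-174) - 2/4339 = -41*(-1/174) - 2/4339 = 41/174 - 2/4339 = 177551/754986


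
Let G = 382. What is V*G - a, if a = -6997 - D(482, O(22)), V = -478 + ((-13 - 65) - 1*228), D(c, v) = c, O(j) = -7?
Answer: -292009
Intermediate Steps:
V = -784 (V = -478 + (-78 - 228) = -478 - 306 = -784)
a = -7479 (a = -6997 - 1*482 = -6997 - 482 = -7479)
V*G - a = -784*382 - 1*(-7479) = -299488 + 7479 = -292009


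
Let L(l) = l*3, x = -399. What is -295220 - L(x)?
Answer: -294023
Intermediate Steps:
L(l) = 3*l
-295220 - L(x) = -295220 - 3*(-399) = -295220 - 1*(-1197) = -295220 + 1197 = -294023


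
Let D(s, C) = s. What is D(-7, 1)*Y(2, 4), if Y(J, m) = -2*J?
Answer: 28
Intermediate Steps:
D(-7, 1)*Y(2, 4) = -(-14)*2 = -7*(-4) = 28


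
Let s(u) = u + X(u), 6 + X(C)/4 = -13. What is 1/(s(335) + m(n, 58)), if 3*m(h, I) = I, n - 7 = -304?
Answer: 3/835 ≈ 0.0035928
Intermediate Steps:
n = -297 (n = 7 - 304 = -297)
m(h, I) = I/3
X(C) = -76 (X(C) = -24 + 4*(-13) = -24 - 52 = -76)
s(u) = -76 + u (s(u) = u - 76 = -76 + u)
1/(s(335) + m(n, 58)) = 1/((-76 + 335) + (⅓)*58) = 1/(259 + 58/3) = 1/(835/3) = 3/835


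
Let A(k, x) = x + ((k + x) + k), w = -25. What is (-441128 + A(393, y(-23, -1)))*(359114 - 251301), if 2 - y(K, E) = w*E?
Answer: -47479551444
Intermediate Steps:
y(K, E) = 2 + 25*E (y(K, E) = 2 - (-25)*E = 2 + 25*E)
A(k, x) = 2*k + 2*x (A(k, x) = x + (x + 2*k) = 2*k + 2*x)
(-441128 + A(393, y(-23, -1)))*(359114 - 251301) = (-441128 + (2*393 + 2*(2 + 25*(-1))))*(359114 - 251301) = (-441128 + (786 + 2*(2 - 25)))*107813 = (-441128 + (786 + 2*(-23)))*107813 = (-441128 + (786 - 46))*107813 = (-441128 + 740)*107813 = -440388*107813 = -47479551444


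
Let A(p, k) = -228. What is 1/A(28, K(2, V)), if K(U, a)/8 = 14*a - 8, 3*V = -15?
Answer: -1/228 ≈ -0.0043860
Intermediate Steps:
V = -5 (V = (1/3)*(-15) = -5)
K(U, a) = -64 + 112*a (K(U, a) = 8*(14*a - 8) = 8*(-8 + 14*a) = -64 + 112*a)
1/A(28, K(2, V)) = 1/(-228) = -1/228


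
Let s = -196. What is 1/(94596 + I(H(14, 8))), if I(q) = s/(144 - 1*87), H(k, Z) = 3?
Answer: 57/5391776 ≈ 1.0572e-5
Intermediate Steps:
I(q) = -196/57 (I(q) = -196/(144 - 1*87) = -196/(144 - 87) = -196/57)
1/(94596 + I(H(14, 8))) = 1/(94596 - 196/57) = 1/(5391776/57) = 57/5391776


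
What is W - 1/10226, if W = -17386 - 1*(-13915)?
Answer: -35494447/10226 ≈ -3471.0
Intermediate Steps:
W = -3471 (W = -17386 + 13915 = -3471)
W - 1/10226 = -3471 - 1/10226 = -35494447/10226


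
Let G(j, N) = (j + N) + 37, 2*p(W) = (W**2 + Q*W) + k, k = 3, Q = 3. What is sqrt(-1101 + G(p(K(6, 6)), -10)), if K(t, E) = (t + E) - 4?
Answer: 11*I*sqrt(34)/2 ≈ 32.07*I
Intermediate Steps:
K(t, E) = -4 + E + t (K(t, E) = (E + t) - 4 = -4 + E + t)
p(W) = 3/2 + W**2/2 + 3*W/2 (p(W) = ((W**2 + 3*W) + 3)/2 = (3 + W**2 + 3*W)/2 = 3/2 + W**2/2 + 3*W/2)
G(j, N) = 37 + N + j (G(j, N) = (N + j) + 37 = 37 + N + j)
sqrt(-1101 + G(p(K(6, 6)), -10)) = sqrt(-1101 + (37 - 10 + (3/2 + (-4 + 6 + 6)**2/2 + 3*(-4 + 6 + 6)/2))) = sqrt(-1101 + (37 - 10 + (3/2 + (1/2)*8**2 + (3/2)*8))) = sqrt(-1101 + (37 - 10 + (3/2 + (1/2)*64 + 12))) = sqrt(-1101 + (37 - 10 + (3/2 + 32 + 12))) = sqrt(-1101 + (37 - 10 + 91/2)) = sqrt(-1101 + 145/2) = sqrt(-2057/2) = 11*I*sqrt(34)/2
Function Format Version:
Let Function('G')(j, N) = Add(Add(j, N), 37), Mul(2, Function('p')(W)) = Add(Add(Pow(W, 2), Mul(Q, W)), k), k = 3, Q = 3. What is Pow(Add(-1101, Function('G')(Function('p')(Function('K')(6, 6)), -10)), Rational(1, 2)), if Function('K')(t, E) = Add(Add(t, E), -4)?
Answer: Mul(Rational(11, 2), I, Pow(34, Rational(1, 2))) ≈ Mul(32.070, I)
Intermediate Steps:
Function('K')(t, E) = Add(-4, E, t) (Function('K')(t, E) = Add(Add(E, t), -4) = Add(-4, E, t))
Function('p')(W) = Add(Rational(3, 2), Mul(Rational(1, 2), Pow(W, 2)), Mul(Rational(3, 2), W)) (Function('p')(W) = Mul(Rational(1, 2), Add(Add(Pow(W, 2), Mul(3, W)), 3)) = Mul(Rational(1, 2), Add(3, Pow(W, 2), Mul(3, W))) = Add(Rational(3, 2), Mul(Rational(1, 2), Pow(W, 2)), Mul(Rational(3, 2), W)))
Function('G')(j, N) = Add(37, N, j) (Function('G')(j, N) = Add(Add(N, j), 37) = Add(37, N, j))
Pow(Add(-1101, Function('G')(Function('p')(Function('K')(6, 6)), -10)), Rational(1, 2)) = Pow(Add(-1101, Add(37, -10, Add(Rational(3, 2), Mul(Rational(1, 2), Pow(Add(-4, 6, 6), 2)), Mul(Rational(3, 2), Add(-4, 6, 6))))), Rational(1, 2)) = Pow(Add(-1101, Add(37, -10, Add(Rational(3, 2), Mul(Rational(1, 2), Pow(8, 2)), Mul(Rational(3, 2), 8)))), Rational(1, 2)) = Pow(Add(-1101, Add(37, -10, Add(Rational(3, 2), Mul(Rational(1, 2), 64), 12))), Rational(1, 2)) = Pow(Add(-1101, Add(37, -10, Add(Rational(3, 2), 32, 12))), Rational(1, 2)) = Pow(Add(-1101, Add(37, -10, Rational(91, 2))), Rational(1, 2)) = Pow(Add(-1101, Rational(145, 2)), Rational(1, 2)) = Pow(Rational(-2057, 2), Rational(1, 2)) = Mul(Rational(11, 2), I, Pow(34, Rational(1, 2)))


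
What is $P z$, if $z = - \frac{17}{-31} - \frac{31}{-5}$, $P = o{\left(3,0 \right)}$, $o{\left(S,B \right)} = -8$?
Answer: $- \frac{8368}{155} \approx -53.987$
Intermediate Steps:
$P = -8$
$z = \frac{1046}{155}$ ($z = \left(-17\right) \left(- \frac{1}{31}\right) - - \frac{31}{5} = \frac{17}{31} + \frac{31}{5} = \frac{1046}{155} \approx 6.7484$)
$P z = \left(-8\right) \frac{1046}{155} = - \frac{8368}{155}$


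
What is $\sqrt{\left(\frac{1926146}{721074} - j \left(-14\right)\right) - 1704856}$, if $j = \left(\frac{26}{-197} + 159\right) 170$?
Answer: $\frac{i \sqrt{6692993329269935937387}}{71025789} \approx 1151.8 i$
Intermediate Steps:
$j = \frac{5320490}{197}$ ($j = \left(26 \left(- \frac{1}{197}\right) + 159\right) 170 = \left(- \frac{26}{197} + 159\right) 170 = \frac{31297}{197} \cdot 170 = \frac{5320490}{197} \approx 27008.0$)
$\sqrt{\left(\frac{1926146}{721074} - j \left(-14\right)\right) - 1704856} = \sqrt{\left(\frac{1926146}{721074} - \frac{5320490}{197} \left(-14\right)\right) - 1704856} = \sqrt{\left(1926146 \cdot \frac{1}{721074} - - \frac{74486860}{197}\right) - 1704856} = \sqrt{\left(\frac{963073}{360537} + \frac{74486860}{197}\right) - 1704856} = \sqrt{\frac{26855458769201}{71025789} - 1704856} = \sqrt{- \frac{94233283762183}{71025789}} = \frac{i \sqrt{6692993329269935937387}}{71025789}$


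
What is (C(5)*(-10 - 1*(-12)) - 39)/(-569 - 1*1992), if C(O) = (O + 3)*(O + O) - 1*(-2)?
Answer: -125/2561 ≈ -0.048809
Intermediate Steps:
C(O) = 2 + 2*O*(3 + O) (C(O) = (3 + O)*(2*O) + 2 = 2*O*(3 + O) + 2 = 2 + 2*O*(3 + O))
(C(5)*(-10 - 1*(-12)) - 39)/(-569 - 1*1992) = ((2 + 2*5² + 6*5)*(-10 - 1*(-12)) - 39)/(-569 - 1*1992) = ((2 + 2*25 + 30)*(-10 + 12) - 39)/(-569 - 1992) = ((2 + 50 + 30)*2 - 39)/(-2561) = (82*2 - 39)*(-1/2561) = (164 - 39)*(-1/2561) = 125*(-1/2561) = -125/2561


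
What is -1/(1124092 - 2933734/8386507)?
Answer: -8386507/9427202492910 ≈ -8.8961e-7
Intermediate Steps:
-1/(1124092 - 2933734/8386507) = -1/9427202492910/8386507 = -1*8386507/9427202492910 = -8386507/9427202492910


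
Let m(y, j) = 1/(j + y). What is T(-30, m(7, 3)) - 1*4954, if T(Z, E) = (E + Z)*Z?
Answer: -4057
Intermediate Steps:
T(Z, E) = Z*(E + Z)
T(-30, m(7, 3)) - 1*4954 = -30*(1/(3 + 7) - 30) - 1*4954 = -30*(1/10 - 30) - 4954 = -30*(-299/10) - 4954 = 897 - 4954 = -4057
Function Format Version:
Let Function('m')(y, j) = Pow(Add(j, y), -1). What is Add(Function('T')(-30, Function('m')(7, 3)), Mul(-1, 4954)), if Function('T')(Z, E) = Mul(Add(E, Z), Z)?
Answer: -4057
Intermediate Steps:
Function('T')(Z, E) = Mul(Z, Add(E, Z))
Add(Function('T')(-30, Function('m')(7, 3)), Mul(-1, 4954)) = Add(Mul(-30, Add(Pow(Add(3, 7), -1), -30)), Mul(-1, 4954)) = Add(Mul(-30, Add(Pow(10, -1), -30)), -4954) = Add(Mul(-30, Add(Rational(1, 10), -30)), -4954) = Add(Mul(-30, Rational(-299, 10)), -4954) = Add(897, -4954) = -4057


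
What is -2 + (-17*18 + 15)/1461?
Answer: -1071/487 ≈ -2.1992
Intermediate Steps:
-2 + (-17*18 + 15)/1461 = -2 + (-306 + 15)*(1/1461) = -2 - 291*1/1461 = -2 - 97/487 = -1071/487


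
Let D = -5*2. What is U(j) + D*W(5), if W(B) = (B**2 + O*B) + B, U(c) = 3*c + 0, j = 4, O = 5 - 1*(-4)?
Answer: -738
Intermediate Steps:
O = 9 (O = 5 + 4 = 9)
U(c) = 3*c
W(B) = B**2 + 10*B (W(B) = (B**2 + 9*B) + B = B**2 + 10*B)
D = -10
U(j) + D*W(5) = 3*4 - 50*(10 + 5) = 12 - 50*15 = 12 - 10*75 = 12 - 750 = -738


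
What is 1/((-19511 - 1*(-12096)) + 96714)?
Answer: 1/89299 ≈ 1.1198e-5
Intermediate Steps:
1/((-19511 - 1*(-12096)) + 96714) = 1/((-19511 + 12096) + 96714) = 1/(-7415 + 96714) = 1/89299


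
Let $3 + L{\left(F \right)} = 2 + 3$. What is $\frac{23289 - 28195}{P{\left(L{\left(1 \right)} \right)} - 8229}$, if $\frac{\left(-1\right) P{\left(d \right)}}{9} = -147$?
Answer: $\frac{2453}{3453} \approx 0.7104$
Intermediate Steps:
$L{\left(F \right)} = 2$ ($L{\left(F \right)} = -3 + \left(2 + 3\right) = -3 + 5 = 2$)
$P{\left(d \right)} = 1323$ ($P{\left(d \right)} = \left(-9\right) \left(-147\right) = 1323$)
$\frac{23289 - 28195}{P{\left(L{\left(1 \right)} \right)} - 8229} = \frac{23289 - 28195}{1323 - 8229} = - \frac{4906}{-6906} = \left(-4906\right) \left(- \frac{1}{6906}\right) = \frac{2453}{3453}$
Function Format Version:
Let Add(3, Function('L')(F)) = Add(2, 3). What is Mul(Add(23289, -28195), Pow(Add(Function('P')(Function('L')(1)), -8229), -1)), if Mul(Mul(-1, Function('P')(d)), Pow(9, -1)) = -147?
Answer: Rational(2453, 3453) ≈ 0.71040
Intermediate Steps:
Function('L')(F) = 2 (Function('L')(F) = Add(-3, Add(2, 3)) = Add(-3, 5) = 2)
Function('P')(d) = 1323 (Function('P')(d) = Mul(-9, -147) = 1323)
Mul(Add(23289, -28195), Pow(Add(Function('P')(Function('L')(1)), -8229), -1)) = Mul(Add(23289, -28195), Pow(Add(1323, -8229), -1)) = Mul(-4906, Pow(-6906, -1)) = Mul(-4906, Rational(-1, 6906)) = Rational(2453, 3453)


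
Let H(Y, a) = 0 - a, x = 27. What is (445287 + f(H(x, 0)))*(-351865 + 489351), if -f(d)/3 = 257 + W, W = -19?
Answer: 61122563478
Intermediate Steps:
H(Y, a) = -a
f(d) = -714 (f(d) = -3*(257 - 19) = -3*238 = -714)
(445287 + f(H(x, 0)))*(-351865 + 489351) = (445287 - 714)*(-351865 + 489351) = 444573*137486 = 61122563478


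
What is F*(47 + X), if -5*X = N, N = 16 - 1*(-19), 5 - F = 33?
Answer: -1120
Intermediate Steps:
F = -28 (F = 5 - 1*33 = 5 - 33 = -28)
N = 35 (N = 16 + 19 = 35)
X = -7 (X = -⅕*35 = -7)
F*(47 + X) = -28*(47 - 7) = -28*40 = -1120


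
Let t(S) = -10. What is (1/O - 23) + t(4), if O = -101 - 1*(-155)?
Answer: -1781/54 ≈ -32.982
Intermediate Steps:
O = 54 (O = -101 + 155 = 54)
(1/O - 23) + t(4) = (1/54 - 23) - 10 = -1241/54 - 10 = -1781/54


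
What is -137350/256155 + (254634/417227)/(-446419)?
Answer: -5116521956458564/9542186677649103 ≈ -0.53620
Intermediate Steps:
-137350/256155 + (254634/417227)/(-446419) = -137350*1/256155 + (254634*(1/417227))*(-1/446419) = -27470/51231 + (254634/417227)*(-1/446419) = -27470/51231 - 254634/186258060113 = -5116521956458564/9542186677649103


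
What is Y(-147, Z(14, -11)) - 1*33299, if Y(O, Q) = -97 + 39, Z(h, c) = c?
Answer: -33357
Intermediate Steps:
Y(O, Q) = -58
Y(-147, Z(14, -11)) - 1*33299 = -58 - 1*33299 = -58 - 33299 = -33357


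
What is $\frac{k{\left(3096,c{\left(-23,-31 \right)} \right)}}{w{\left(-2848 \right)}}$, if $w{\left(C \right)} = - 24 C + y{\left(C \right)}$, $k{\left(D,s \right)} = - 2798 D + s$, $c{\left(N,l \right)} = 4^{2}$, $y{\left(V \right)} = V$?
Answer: $- \frac{270706}{2047} \approx -132.25$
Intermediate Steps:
$c{\left(N,l \right)} = 16$
$k{\left(D,s \right)} = s - 2798 D$
$w{\left(C \right)} = - 23 C$ ($w{\left(C \right)} = - 24 C + C = - 23 C$)
$\frac{k{\left(3096,c{\left(-23,-31 \right)} \right)}}{w{\left(-2848 \right)}} = \frac{16 - 8662608}{\left(-23\right) \left(-2848\right)} = \frac{16 - 8662608}{65504} = \left(-8662592\right) \frac{1}{65504} = - \frac{270706}{2047}$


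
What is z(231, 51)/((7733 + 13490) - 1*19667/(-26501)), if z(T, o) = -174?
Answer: -2305587/281225195 ≈ -0.0081984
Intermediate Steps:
z(231, 51)/((7733 + 13490) - 1*19667/(-26501)) = -174/((7733 + 13490) - 1*19667/(-26501)) = -174/(21223 - 19667*(-1/26501)) = -174/(21223 + 19667/26501) = -174/562450390/26501 = -174*26501/562450390 = -2305587/281225195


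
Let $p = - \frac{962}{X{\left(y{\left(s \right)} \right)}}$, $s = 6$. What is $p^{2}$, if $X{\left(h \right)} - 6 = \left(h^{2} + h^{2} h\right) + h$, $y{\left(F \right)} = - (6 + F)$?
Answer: $\frac{231361}{632025} \approx 0.36606$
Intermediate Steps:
$y{\left(F \right)} = -6 - F$
$X{\left(h \right)} = 6 + h + h^{2} + h^{3}$ ($X{\left(h \right)} = 6 + \left(\left(h^{2} + h^{2} h\right) + h\right) = 6 + \left(\left(h^{2} + h^{3}\right) + h\right) = 6 + \left(h + h^{2} + h^{3}\right) = 6 + h + h^{2} + h^{3}$)
$p = \frac{481}{795}$ ($p = - \frac{962}{6 - 12 + \left(-6 - 6\right)^{2} + \left(-6 - 6\right)^{3}} = - \frac{962}{6 - 12 + \left(-12\right)^{2} + \left(-12\right)^{3}} = - \frac{962}{6 - 12 + 144 - 1728} = - \frac{962}{-1590} = \left(-962\right) \left(- \frac{1}{1590}\right) = \frac{481}{795} \approx 0.60503$)
$p^{2} = \left(\frac{481}{795}\right)^{2} = \frac{231361}{632025}$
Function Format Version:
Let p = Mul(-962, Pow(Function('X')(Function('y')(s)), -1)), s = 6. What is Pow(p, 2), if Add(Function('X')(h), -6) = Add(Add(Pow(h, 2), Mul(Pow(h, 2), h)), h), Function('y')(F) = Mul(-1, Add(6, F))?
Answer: Rational(231361, 632025) ≈ 0.36606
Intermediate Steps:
Function('y')(F) = Add(-6, Mul(-1, F))
Function('X')(h) = Add(6, h, Pow(h, 2), Pow(h, 3)) (Function('X')(h) = Add(6, Add(Add(Pow(h, 2), Mul(Pow(h, 2), h)), h)) = Add(6, Add(Add(Pow(h, 2), Pow(h, 3)), h)) = Add(6, Add(h, Pow(h, 2), Pow(h, 3))) = Add(6, h, Pow(h, 2), Pow(h, 3)))
p = Rational(481, 795) (p = Mul(-962, Pow(Add(6, Add(-6, Mul(-1, 6)), Pow(Add(-6, Mul(-1, 6)), 2), Pow(Add(-6, Mul(-1, 6)), 3)), -1)) = Mul(-962, Pow(Add(6, Add(-6, -6), Pow(Add(-6, -6), 2), Pow(Add(-6, -6), 3)), -1)) = Mul(-962, Pow(Add(6, -12, Pow(-12, 2), Pow(-12, 3)), -1)) = Mul(-962, Pow(Add(6, -12, 144, -1728), -1)) = Mul(-962, Pow(-1590, -1)) = Mul(-962, Rational(-1, 1590)) = Rational(481, 795) ≈ 0.60503)
Pow(p, 2) = Pow(Rational(481, 795), 2) = Rational(231361, 632025)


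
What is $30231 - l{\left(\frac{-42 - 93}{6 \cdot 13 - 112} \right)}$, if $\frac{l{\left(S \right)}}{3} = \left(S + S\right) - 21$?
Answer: $\frac{514593}{17} \approx 30270.0$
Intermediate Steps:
$l{\left(S \right)} = -63 + 6 S$ ($l{\left(S \right)} = 3 \left(\left(S + S\right) - 21\right) = 3 \left(2 S - 21\right) = 3 \left(-21 + 2 S\right) = -63 + 6 S$)
$30231 - l{\left(\frac{-42 - 93}{6 \cdot 13 - 112} \right)} = 30231 - \left(-63 + 6 \frac{-42 - 93}{6 \cdot 13 - 112}\right) = 30231 - \left(-63 + 6 \left(- \frac{135}{78 - 112}\right)\right) = 30231 - \left(-63 + 6 \left(- \frac{135}{-34}\right)\right) = 30231 - \left(-63 + 6 \left(\left(-135\right) \left(- \frac{1}{34}\right)\right)\right) = 30231 - \left(-63 + 6 \cdot \frac{135}{34}\right) = 30231 - \left(-63 + \frac{405}{17}\right) = 30231 - - \frac{666}{17} = 30231 + \frac{666}{17} = \frac{514593}{17}$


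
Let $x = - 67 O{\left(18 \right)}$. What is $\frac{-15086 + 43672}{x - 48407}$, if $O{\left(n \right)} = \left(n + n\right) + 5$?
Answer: $- \frac{14293}{25577} \approx -0.55882$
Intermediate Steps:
$O{\left(n \right)} = 5 + 2 n$ ($O{\left(n \right)} = 2 n + 5 = 5 + 2 n$)
$x = -2747$ ($x = - 67 \left(5 + 2 \cdot 18\right) = - 67 \left(5 + 36\right) = \left(-67\right) 41 = -2747$)
$\frac{-15086 + 43672}{x - 48407} = \frac{-15086 + 43672}{-2747 - 48407} = \frac{28586}{-51154} = 28586 \left(- \frac{1}{51154}\right) = - \frac{14293}{25577}$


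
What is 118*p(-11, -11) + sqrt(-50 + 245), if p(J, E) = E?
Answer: -1298 + sqrt(195) ≈ -1284.0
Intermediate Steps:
118*p(-11, -11) + sqrt(-50 + 245) = 118*(-11) + sqrt(-50 + 245) = -1298 + sqrt(195)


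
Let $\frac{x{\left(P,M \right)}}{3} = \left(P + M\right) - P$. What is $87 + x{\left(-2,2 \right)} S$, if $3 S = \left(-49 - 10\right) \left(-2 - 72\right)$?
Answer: $8819$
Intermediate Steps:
$S = \frac{4366}{3}$ ($S = \frac{\left(-49 - 10\right) \left(-2 - 72\right)}{3} = \frac{\left(-59\right) \left(-74\right)}{3} = \frac{1}{3} \cdot 4366 = \frac{4366}{3} \approx 1455.3$)
$x{\left(P,M \right)} = 3 M$ ($x{\left(P,M \right)} = 3 \left(\left(P + M\right) - P\right) = 3 \left(\left(M + P\right) - P\right) = 3 M$)
$87 + x{\left(-2,2 \right)} S = 87 + 3 \cdot 2 \cdot \frac{4366}{3} = 87 + 6 \cdot \frac{4366}{3} = 87 + 8732 = 8819$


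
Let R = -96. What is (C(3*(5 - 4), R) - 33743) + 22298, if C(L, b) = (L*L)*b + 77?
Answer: -12232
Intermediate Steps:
C(L, b) = 77 + b*L² (C(L, b) = L²*b + 77 = b*L² + 77 = 77 + b*L²)
(C(3*(5 - 4), R) - 33743) + 22298 = ((77 - 96*9*(5 - 4)²) - 33743) + 22298 = ((77 - 96*(3*1)²) - 33743) + 22298 = ((77 - 96*3²) - 33743) + 22298 = ((77 - 96*9) - 33743) + 22298 = ((77 - 864) - 33743) + 22298 = (-787 - 33743) + 22298 = -34530 + 22298 = -12232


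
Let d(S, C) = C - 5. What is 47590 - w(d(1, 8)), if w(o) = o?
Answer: 47587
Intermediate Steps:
d(S, C) = -5 + C
47590 - w(d(1, 8)) = 47590 - (-5 + 8) = 47590 - 1*3 = 47590 - 3 = 47587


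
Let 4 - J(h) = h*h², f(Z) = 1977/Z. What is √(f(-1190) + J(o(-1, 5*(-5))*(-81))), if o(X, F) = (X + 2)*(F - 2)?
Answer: I*√14812906167456530/1190 ≈ 1.0228e+5*I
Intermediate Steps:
o(X, F) = (-2 + F)*(2 + X) (o(X, F) = (2 + X)*(-2 + F) = (-2 + F)*(2 + X))
J(h) = 4 - h³ (J(h) = 4 - h*h² = 4 - h³)
√(f(-1190) + J(o(-1, 5*(-5))*(-81))) = √(1977/(-1190) + (4 - ((-4 - 2*(-1) + 2*(5*(-5)) + (5*(-5))*(-1))*(-81))³)) = √(1977*(-1/1190) + (4 - ((-4 + 2 + 2*(-25) - 25*(-1))*(-81))³)) = √(-1977/1190 + (4 - ((-4 + 2 - 50 + 25)*(-81))³)) = √(-1977/1190 + (4 - (-27*(-81))³)) = √(-1977/1190 + (4 - 1*2187³)) = √(-1977/1190 + (4 - 1*10460353203)) = √(-1977/1190 + (4 - 10460353203)) = √(-1977/1190 - 10460353199) = √(-12447820308787/1190) = I*√14812906167456530/1190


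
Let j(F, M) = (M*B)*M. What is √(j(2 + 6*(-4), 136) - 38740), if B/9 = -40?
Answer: 10*I*√66973 ≈ 2587.9*I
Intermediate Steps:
B = -360 (B = 9*(-40) = -360)
j(F, M) = -360*M² (j(F, M) = (M*(-360))*M = (-360*M)*M = -360*M²)
√(j(2 + 6*(-4), 136) - 38740) = √(-360*136² - 38740) = √(-360*18496 - 38740) = √(-6658560 - 38740) = √(-6697300) = 10*I*√66973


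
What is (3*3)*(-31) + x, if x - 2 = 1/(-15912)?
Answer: -4407625/15912 ≈ -277.00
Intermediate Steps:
x = 31823/15912 (x = 2 + 1/(-15912) = 2 - 1/15912 = 31823/15912 ≈ 1.9999)
(3*3)*(-31) + x = (3*3)*(-31) + 31823/15912 = 9*(-31) + 31823/15912 = -279 + 31823/15912 = -4407625/15912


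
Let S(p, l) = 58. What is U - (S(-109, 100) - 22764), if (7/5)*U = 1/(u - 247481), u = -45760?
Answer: 46608311017/2052687 ≈ 22706.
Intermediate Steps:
U = -5/2052687 (U = 5/(7*(-45760 - 247481)) = (5/7)/(-293241) = (5/7)*(-1/293241) = -5/2052687 ≈ -2.4358e-6)
U - (S(-109, 100) - 22764) = -5/2052687 - (58 - 22764) = -5/2052687 - 1*(-22706) = -5/2052687 + 22706 = 46608311017/2052687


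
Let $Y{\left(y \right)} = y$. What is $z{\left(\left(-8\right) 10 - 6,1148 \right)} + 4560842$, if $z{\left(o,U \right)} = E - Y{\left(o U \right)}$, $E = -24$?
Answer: $4659546$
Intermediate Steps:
$z{\left(o,U \right)} = -24 - U o$ ($z{\left(o,U \right)} = -24 - o U = -24 - U o$)
$z{\left(\left(-8\right) 10 - 6,1148 \right)} + 4560842 = \left(-24 - 1148 \left(\left(-8\right) 10 - 6\right)\right) + 4560842 = \left(-24 - 1148 \left(-80 - 6\right)\right) + 4560842 = \left(-24 - 1148 \left(-86\right)\right) + 4560842 = \left(-24 + 98728\right) + 4560842 = 98704 + 4560842 = 4659546$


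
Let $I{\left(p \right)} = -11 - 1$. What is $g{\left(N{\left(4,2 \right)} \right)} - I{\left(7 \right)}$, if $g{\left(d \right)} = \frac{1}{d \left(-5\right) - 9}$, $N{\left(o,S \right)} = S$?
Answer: $\frac{227}{19} \approx 11.947$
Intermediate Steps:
$g{\left(d \right)} = \frac{1}{-9 - 5 d}$ ($g{\left(d \right)} = \frac{1}{- 5 d - 9} = \frac{1}{-9 - 5 d}$)
$I{\left(p \right)} = -12$
$g{\left(N{\left(4,2 \right)} \right)} - I{\left(7 \right)} = - \frac{1}{9 + 5 \cdot 2} - -12 = - \frac{1}{9 + 10} + 12 = - \frac{1}{19} + 12 = \frac{227}{19}$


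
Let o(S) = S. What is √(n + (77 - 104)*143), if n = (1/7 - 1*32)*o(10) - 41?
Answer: 2*I*√51702/7 ≈ 64.966*I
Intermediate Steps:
n = -2517/7 (n = (1/7 - 1*32)*10 - 41 = (⅐ - 32)*10 - 41 = -223/7*10 - 41 = -2230/7 - 41 = -2517/7 ≈ -359.57)
√(n + (77 - 104)*143) = √(-2517/7 + (77 - 104)*143) = √(-2517/7 - 27*143) = √(-2517/7 - 3861) = √(-29544/7) = 2*I*√51702/7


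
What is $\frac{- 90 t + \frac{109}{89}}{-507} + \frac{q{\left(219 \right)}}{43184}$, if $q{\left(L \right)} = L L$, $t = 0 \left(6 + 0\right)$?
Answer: $\frac{2159437147}{1948591632} \approx 1.1082$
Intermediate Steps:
$t = 0$ ($t = 0 \cdot 6 = 0$)
$q{\left(L \right)} = L^{2}$
$\frac{- 90 t + \frac{109}{89}}{-507} + \frac{q{\left(219 \right)}}{43184} = \frac{\left(-90\right) 0 + \frac{109}{89}}{-507} + \frac{219^{2}}{43184} = \left(0 + 109 \cdot \frac{1}{89}\right) \left(- \frac{1}{507}\right) + 47961 \cdot \frac{1}{43184} = \left(0 + \frac{109}{89}\right) \left(- \frac{1}{507}\right) + \frac{47961}{43184} = \frac{109}{89} \left(- \frac{1}{507}\right) + \frac{47961}{43184} = - \frac{109}{45123} + \frac{47961}{43184} = \frac{2159437147}{1948591632}$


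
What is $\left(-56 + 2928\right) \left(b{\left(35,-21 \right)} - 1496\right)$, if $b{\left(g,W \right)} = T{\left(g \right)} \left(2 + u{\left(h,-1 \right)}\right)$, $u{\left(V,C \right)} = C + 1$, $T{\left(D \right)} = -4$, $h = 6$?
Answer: $-4319488$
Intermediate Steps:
$u{\left(V,C \right)} = 1 + C$
$b{\left(g,W \right)} = -8$ ($b{\left(g,W \right)} = - 4 \left(2 + \left(1 - 1\right)\right) = - 4 \left(2 + 0\right) = \left(-4\right) 2 = -8$)
$\left(-56 + 2928\right) \left(b{\left(35,-21 \right)} - 1496\right) = \left(-56 + 2928\right) \left(-8 - 1496\right) = 2872 \left(-1504\right) = -4319488$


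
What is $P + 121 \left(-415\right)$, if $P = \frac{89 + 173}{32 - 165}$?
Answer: $- \frac{6678857}{133} \approx -50217.0$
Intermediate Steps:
$P = - \frac{262}{133}$ ($P = \frac{262}{-133} = 262 \left(- \frac{1}{133}\right) = - \frac{262}{133} \approx -1.9699$)
$P + 121 \left(-415\right) = - \frac{262}{133} + 121 \left(-415\right) = - \frac{262}{133} - 50215 = - \frac{6678857}{133}$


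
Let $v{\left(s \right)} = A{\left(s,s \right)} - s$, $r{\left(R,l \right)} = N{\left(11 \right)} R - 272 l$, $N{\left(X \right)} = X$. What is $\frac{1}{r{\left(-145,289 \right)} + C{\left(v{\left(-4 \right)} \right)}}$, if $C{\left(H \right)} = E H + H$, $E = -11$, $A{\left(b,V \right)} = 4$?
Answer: $- \frac{1}{80283} \approx -1.2456 \cdot 10^{-5}$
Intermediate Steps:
$r{\left(R,l \right)} = - 272 l + 11 R$ ($r{\left(R,l \right)} = 11 R - 272 l = - 272 l + 11 R$)
$v{\left(s \right)} = 4 - s$
$C{\left(H \right)} = - 10 H$ ($C{\left(H \right)} = - 11 H + H = - 10 H$)
$\frac{1}{r{\left(-145,289 \right)} + C{\left(v{\left(-4 \right)} \right)}} = \frac{1}{\left(\left(-272\right) 289 + 11 \left(-145\right)\right) - 10 \left(4 - -4\right)} = \frac{1}{\left(-78608 - 1595\right) - 10 \left(4 + 4\right)} = \frac{1}{-80203 - 80} = \frac{1}{-80283} = - \frac{1}{80283}$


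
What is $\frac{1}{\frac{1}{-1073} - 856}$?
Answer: $- \frac{1073}{918489} \approx -0.0011682$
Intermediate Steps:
$\frac{1}{\frac{1}{-1073} - 856} = \frac{1}{- \frac{1}{1073} - 856} = \frac{1}{- \frac{918489}{1073}} = - \frac{1073}{918489}$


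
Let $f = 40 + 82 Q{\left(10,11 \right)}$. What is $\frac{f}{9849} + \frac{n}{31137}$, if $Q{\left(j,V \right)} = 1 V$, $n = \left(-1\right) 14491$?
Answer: $- \frac{37796935}{102222771} \approx -0.36975$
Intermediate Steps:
$n = -14491$
$Q{\left(j,V \right)} = V$
$f = 942$ ($f = 40 + 82 \cdot 11 = 40 + 902 = 942$)
$\frac{f}{9849} + \frac{n}{31137} = \frac{942}{9849} - \frac{14491}{31137} = 942 \cdot \frac{1}{9849} - \frac{14491}{31137} = \frac{314}{3283} - \frac{14491}{31137} = - \frac{37796935}{102222771}$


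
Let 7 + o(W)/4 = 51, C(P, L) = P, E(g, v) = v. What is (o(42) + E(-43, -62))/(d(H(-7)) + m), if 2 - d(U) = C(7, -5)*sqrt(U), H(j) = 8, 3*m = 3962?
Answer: 169632/1967687 + 3591*sqrt(2)/3935374 ≈ 0.087499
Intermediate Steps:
m = 3962/3 (m = (1/3)*3962 = 3962/3 ≈ 1320.7)
d(U) = 2 - 7*sqrt(U)
o(W) = 176 (o(W) = -28 + 4*51 = -28 + 204 = 176)
(o(42) + E(-43, -62))/(d(H(-7)) + m) = (176 - 62)/((2 - 14*sqrt(2)) + 3962/3) = 114/((2 - 14*sqrt(2)) + 3962/3) = 114/(3968/3 - 14*sqrt(2))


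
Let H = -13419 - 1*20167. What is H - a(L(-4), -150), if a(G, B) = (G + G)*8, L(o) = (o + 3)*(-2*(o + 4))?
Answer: -33586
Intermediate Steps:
L(o) = (-8 - 2*o)*(3 + o) (L(o) = (3 + o)*(-2*(4 + o)) = (3 + o)*(-8 - 2*o) = (-8 - 2*o)*(3 + o))
a(G, B) = 16*G (a(G, B) = (2*G)*8 = 16*G)
H = -33586 (H = -13419 - 20167 = -33586)
H - a(L(-4), -150) = -33586 - 16*(-24 - 14*(-4) - 2*(-4)**2) = -33586 - 16*(-24 + 56 - 2*16) = -33586 - 16*(-24 + 56 - 32) = -33586 - 16*0 = -33586 - 1*0 = -33586 + 0 = -33586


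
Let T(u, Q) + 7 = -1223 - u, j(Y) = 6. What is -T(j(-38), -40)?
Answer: 1236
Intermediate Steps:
T(u, Q) = -1230 - u (T(u, Q) = -7 + (-1223 - u) = -1230 - u)
-T(j(-38), -40) = -(-1230 - 1*6) = -(-1230 - 6) = -1*(-1236) = 1236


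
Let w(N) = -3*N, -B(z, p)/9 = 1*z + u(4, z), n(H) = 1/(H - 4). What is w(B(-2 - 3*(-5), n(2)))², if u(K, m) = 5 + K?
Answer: 352836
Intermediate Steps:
n(H) = 1/(-4 + H)
B(z, p) = -81 - 9*z (B(z, p) = -9*(1*z + (5 + 4)) = -9*(z + 9) = -9*(9 + z) = -81 - 9*z)
w(B(-2 - 3*(-5), n(2)))² = (-3*(-81 - 9*(-2 - 3*(-5))))² = (-3*(-81 - 9*(-2 + 15)))² = (-3*(-81 - 9*13))² = (-3*(-81 - 117))² = (-3*(-198))² = 594² = 352836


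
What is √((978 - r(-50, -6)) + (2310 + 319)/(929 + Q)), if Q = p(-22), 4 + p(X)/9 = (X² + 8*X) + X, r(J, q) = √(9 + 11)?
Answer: √(11764761785 - 24040178*√5)/3467 ≈ 31.214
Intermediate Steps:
r(J, q) = 2*√5 (r(J, q) = √20 = 2*√5)
p(X) = -36 + 9*X² + 81*X (p(X) = -36 + 9*((X² + 8*X) + X) = -36 + 9*(X² + 9*X) = -36 + (9*X² + 81*X) = -36 + 9*X² + 81*X)
Q = 2538 (Q = -36 + 9*(-22)² + 81*(-22) = -36 + 9*484 - 1782 = -36 + 4356 - 1782 = 2538)
√((978 - r(-50, -6)) + (2310 + 319)/(929 + Q)) = √((978 - 2*√5) + (2310 + 319)/(929 + 2538)) = √((978 - 2*√5) + 2629/3467) = √(3393355/3467 - 2*√5)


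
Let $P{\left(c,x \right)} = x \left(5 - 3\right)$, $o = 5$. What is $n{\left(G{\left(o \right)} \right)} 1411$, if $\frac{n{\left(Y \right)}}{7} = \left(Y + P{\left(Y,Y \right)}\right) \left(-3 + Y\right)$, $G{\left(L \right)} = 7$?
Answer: $829668$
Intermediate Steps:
$P{\left(c,x \right)} = 2 x$ ($P{\left(c,x \right)} = x 2 = 2 x$)
$n{\left(Y \right)} = 21 Y \left(-3 + Y\right)$ ($n{\left(Y \right)} = 7 \left(Y + 2 Y\right) \left(-3 + Y\right) = 7 \cdot 3 Y \left(-3 + Y\right) = 21 Y \left(-3 + Y\right)$)
$n{\left(G{\left(o \right)} \right)} 1411 = 21 \cdot 7 \left(-3 + 7\right) 1411 = 21 \cdot 7 \cdot 4 \cdot 1411 = 588 \cdot 1411 = 829668$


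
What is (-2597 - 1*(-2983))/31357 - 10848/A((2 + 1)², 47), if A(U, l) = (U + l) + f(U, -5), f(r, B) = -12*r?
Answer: 85045202/407641 ≈ 208.63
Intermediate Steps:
A(U, l) = l - 11*U (A(U, l) = (U + l) - 12*U = l - 11*U)
(-2597 - 1*(-2983))/31357 - 10848/A((2 + 1)², 47) = (-2597 - 1*(-2983))/31357 - 10848/(47 - 11*(2 + 1)²) = (-2597 + 2983)*(1/31357) - 10848/(47 - 11*3²) = 386*(1/31357) - 10848/(47 - 11*9) = 386/31357 - 10848/(47 - 99) = 386/31357 - 10848/(-52) = 386/31357 - 10848*(-1/52) = 386/31357 + 2712/13 = 85045202/407641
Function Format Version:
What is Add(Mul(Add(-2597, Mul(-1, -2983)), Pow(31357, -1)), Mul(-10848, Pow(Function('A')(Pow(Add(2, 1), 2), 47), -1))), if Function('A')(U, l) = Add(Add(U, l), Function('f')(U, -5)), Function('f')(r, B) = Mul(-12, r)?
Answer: Rational(85045202, 407641) ≈ 208.63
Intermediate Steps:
Function('A')(U, l) = Add(l, Mul(-11, U)) (Function('A')(U, l) = Add(Add(U, l), Mul(-12, U)) = Add(l, Mul(-11, U)))
Add(Mul(Add(-2597, Mul(-1, -2983)), Pow(31357, -1)), Mul(-10848, Pow(Function('A')(Pow(Add(2, 1), 2), 47), -1))) = Add(Mul(Add(-2597, Mul(-1, -2983)), Pow(31357, -1)), Mul(-10848, Pow(Add(47, Mul(-11, Pow(Add(2, 1), 2))), -1))) = Add(Mul(Add(-2597, 2983), Rational(1, 31357)), Mul(-10848, Pow(Add(47, Mul(-11, Pow(3, 2))), -1))) = Add(Mul(386, Rational(1, 31357)), Mul(-10848, Pow(Add(47, Mul(-11, 9)), -1))) = Add(Rational(386, 31357), Mul(-10848, Pow(Add(47, -99), -1))) = Add(Rational(386, 31357), Mul(-10848, Pow(-52, -1))) = Add(Rational(386, 31357), Mul(-10848, Rational(-1, 52))) = Add(Rational(386, 31357), Rational(2712, 13)) = Rational(85045202, 407641)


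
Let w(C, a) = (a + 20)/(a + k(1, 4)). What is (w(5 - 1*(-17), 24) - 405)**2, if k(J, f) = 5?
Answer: 136913401/841 ≈ 1.6280e+5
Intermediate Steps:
w(C, a) = (20 + a)/(5 + a) (w(C, a) = (a + 20)/(a + 5) = (20 + a)/(5 + a))
(w(5 - 1*(-17), 24) - 405)**2 = ((20 + 24)/(5 + 24) - 405)**2 = (44/29 - 405)**2 = (-11701/29)**2 = 136913401/841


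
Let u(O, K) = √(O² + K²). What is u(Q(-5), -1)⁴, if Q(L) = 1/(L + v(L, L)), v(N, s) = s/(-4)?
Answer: 58081/50625 ≈ 1.1473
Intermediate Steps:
v(N, s) = -s/4 (v(N, s) = s*(-¼) = -s/4)
Q(L) = 4/(3*L) (Q(L) = 1/(L - L/4) = 1/(3*L/4) = 4/(3*L))
u(O, K) = √(K² + O²)
u(Q(-5), -1)⁴ = (√((-1)² + ((4/3)/(-5))²))⁴ = (√(1 + ((4/3)*(-⅕))²))⁴ = (√(1 + (-4/15)²))⁴ = (√(1 + 16/225))⁴ = (√(241/225))⁴ = (√241/15)⁴ = 58081/50625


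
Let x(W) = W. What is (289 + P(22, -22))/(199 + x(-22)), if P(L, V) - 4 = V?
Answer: 271/177 ≈ 1.5311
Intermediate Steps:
P(L, V) = 4 + V
(289 + P(22, -22))/(199 + x(-22)) = (289 + (4 - 22))/(199 - 22) = (289 - 18)/177 = 271*(1/177) = 271/177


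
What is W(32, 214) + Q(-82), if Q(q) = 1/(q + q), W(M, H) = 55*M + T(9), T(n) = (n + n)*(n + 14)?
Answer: 356535/164 ≈ 2174.0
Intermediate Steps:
T(n) = 2*n*(14 + n) (T(n) = (2*n)*(14 + n) = 2*n*(14 + n))
W(M, H) = 414 + 55*M (W(M, H) = 55*M + 2*9*(14 + 9) = 55*M + 2*9*23 = 55*M + 414 = 414 + 55*M)
Q(q) = 1/(2*q)
W(32, 214) + Q(-82) = (414 + 55*32) + (½)/(-82) = (414 + 1760) + (½)*(-1/82) = 2174 - 1/164 = 356535/164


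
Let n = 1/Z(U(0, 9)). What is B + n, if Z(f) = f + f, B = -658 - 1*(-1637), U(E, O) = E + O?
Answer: 17623/18 ≈ 979.06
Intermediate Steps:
B = 979 (B = -658 + 1637 = 979)
Z(f) = 2*f
n = 1/18 (n = 1/(2*(0 + 9)) = 1/(2*9) = 1/18 ≈ 0.055556)
B + n = 979 + 1/18 = 17623/18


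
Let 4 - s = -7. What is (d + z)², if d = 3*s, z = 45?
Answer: 6084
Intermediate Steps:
s = 11 (s = 4 - 1*(-7) = 4 + 7 = 11)
d = 33 (d = 3*11 = 33)
(d + z)² = (33 + 45)² = 78² = 6084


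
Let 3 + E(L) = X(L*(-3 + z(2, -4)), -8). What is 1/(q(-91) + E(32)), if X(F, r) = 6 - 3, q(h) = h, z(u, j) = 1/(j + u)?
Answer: -1/91 ≈ -0.010989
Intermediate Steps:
X(F, r) = 3
E(L) = 0 (E(L) = -3 + 3 = 0)
1/(q(-91) + E(32)) = 1/(-91 + 0) = 1/(-91) = -1/91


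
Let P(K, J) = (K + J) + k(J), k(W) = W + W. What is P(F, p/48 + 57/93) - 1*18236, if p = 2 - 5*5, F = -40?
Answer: -9064697/496 ≈ -18276.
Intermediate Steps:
k(W) = 2*W
p = -23 (p = 2 - 25 = -23)
P(K, J) = K + 3*J (P(K, J) = (K + J) + 2*J = (J + K) + 2*J = K + 3*J)
P(F, p/48 + 57/93) - 1*18236 = (-40 + 3*(-23/48 + 57/93)) - 1*18236 = (-40 + 3*(-23*1/48 + 57*(1/93))) - 18236 = (-40 + 3*(-23/48 + 19/31)) - 18236 = (-40 + 3*(199/1488)) - 18236 = (-40 + 199/496) - 18236 = -19641/496 - 18236 = -9064697/496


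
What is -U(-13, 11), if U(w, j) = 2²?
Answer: -4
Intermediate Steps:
U(w, j) = 4
-U(-13, 11) = -1*4 = -4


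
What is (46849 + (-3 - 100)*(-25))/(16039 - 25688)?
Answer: -49424/9649 ≈ -5.1222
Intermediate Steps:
(46849 + (-3 - 100)*(-25))/(16039 - 25688) = (46849 - 103*(-25))/(-9649) = (46849 + 2575)*(-1/9649) = 49424*(-1/9649) = -49424/9649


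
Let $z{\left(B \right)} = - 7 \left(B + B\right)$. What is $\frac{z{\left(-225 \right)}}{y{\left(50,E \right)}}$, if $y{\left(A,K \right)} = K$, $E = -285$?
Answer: $- \frac{210}{19} \approx -11.053$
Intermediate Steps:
$z{\left(B \right)} = - 14 B$ ($z{\left(B \right)} = - 7 \cdot 2 B = - 14 B$)
$\frac{z{\left(-225 \right)}}{y{\left(50,E \right)}} = \frac{\left(-14\right) \left(-225\right)}{-285} = 3150 \left(- \frac{1}{285}\right) = - \frac{210}{19}$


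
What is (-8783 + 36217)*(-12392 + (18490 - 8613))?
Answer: -68996510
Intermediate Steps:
(-8783 + 36217)*(-12392 + (18490 - 8613)) = 27434*(-12392 + 9877) = 27434*(-2515) = -68996510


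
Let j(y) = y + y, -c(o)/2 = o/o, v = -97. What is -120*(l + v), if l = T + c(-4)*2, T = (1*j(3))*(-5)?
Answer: 15720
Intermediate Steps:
c(o) = -2 (c(o) = -2*o/o = -2*1 = -2)
j(y) = 2*y
T = -30 (T = (1*(2*3))*(-5) = (1*6)*(-5) = 6*(-5) = -30)
l = -34 (l = -30 - 2*2 = -30 - 4 = -34)
-120*(l + v) = -120*(-34 - 97) = -120*(-131) = 15720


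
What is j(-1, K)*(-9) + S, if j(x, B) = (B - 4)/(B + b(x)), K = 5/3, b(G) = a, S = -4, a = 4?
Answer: -5/17 ≈ -0.29412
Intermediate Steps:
b(G) = 4
K = 5/3 (K = 5*(⅓) = 5/3 ≈ 1.6667)
j(x, B) = (-4 + B)/(4 + B) (j(x, B) = (B - 4)/(B + 4) = (-4 + B)/(4 + B))
j(-1, K)*(-9) + S = ((-4 + 5/3)/(4 + 5/3))*(-9) - 4 = (-7/3/(17/3))*(-9) - 4 = ((3/17)*(-7/3))*(-9) - 4 = -7/17*(-9) - 4 = 63/17 - 4 = -5/17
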